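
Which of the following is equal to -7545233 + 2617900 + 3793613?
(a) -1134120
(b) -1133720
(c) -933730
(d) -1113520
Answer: b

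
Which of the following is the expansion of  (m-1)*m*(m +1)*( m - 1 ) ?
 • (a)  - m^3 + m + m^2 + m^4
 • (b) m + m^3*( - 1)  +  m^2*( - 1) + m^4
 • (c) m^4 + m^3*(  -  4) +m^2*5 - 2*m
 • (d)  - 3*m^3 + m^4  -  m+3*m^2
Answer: b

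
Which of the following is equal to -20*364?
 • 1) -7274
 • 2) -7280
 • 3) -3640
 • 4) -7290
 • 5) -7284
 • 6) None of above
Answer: 2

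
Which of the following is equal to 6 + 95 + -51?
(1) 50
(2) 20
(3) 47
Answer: 1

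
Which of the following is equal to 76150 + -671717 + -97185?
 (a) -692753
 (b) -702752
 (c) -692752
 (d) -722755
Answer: c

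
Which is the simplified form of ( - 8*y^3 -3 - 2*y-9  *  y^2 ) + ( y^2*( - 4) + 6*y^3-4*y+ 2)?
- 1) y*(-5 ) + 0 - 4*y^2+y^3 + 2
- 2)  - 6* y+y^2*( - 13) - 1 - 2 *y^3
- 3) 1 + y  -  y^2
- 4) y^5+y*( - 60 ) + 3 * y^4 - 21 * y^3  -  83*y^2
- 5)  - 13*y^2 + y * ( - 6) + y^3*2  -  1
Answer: 2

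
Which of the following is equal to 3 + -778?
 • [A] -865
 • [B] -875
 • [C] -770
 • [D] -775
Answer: D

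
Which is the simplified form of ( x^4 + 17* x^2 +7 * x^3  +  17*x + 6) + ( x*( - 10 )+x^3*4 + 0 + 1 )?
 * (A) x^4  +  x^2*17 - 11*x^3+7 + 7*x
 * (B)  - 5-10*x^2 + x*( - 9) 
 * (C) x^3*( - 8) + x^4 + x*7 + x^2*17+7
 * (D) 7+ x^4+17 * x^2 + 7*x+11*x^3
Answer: D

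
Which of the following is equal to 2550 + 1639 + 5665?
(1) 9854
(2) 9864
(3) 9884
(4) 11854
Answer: 1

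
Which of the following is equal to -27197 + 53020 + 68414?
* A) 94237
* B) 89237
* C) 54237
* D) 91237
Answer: A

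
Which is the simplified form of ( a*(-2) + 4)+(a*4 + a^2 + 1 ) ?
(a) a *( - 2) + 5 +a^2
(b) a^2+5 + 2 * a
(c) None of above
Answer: b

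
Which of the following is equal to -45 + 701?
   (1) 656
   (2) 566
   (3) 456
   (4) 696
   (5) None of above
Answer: 1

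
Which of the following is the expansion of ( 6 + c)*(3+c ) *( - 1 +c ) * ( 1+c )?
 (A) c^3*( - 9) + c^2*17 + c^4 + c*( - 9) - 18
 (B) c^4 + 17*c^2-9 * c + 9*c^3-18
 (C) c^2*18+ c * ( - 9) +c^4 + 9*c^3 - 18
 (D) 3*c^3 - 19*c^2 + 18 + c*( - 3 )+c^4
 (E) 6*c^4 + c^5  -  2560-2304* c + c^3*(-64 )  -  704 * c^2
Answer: B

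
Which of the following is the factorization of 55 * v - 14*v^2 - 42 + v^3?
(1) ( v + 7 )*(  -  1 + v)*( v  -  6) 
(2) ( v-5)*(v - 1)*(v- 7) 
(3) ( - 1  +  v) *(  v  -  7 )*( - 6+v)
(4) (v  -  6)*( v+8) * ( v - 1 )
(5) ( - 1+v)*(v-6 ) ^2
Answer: 3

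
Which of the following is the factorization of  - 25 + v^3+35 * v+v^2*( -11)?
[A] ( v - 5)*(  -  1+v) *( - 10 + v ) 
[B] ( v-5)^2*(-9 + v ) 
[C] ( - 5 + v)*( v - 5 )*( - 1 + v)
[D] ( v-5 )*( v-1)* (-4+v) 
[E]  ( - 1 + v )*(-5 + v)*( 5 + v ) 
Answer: C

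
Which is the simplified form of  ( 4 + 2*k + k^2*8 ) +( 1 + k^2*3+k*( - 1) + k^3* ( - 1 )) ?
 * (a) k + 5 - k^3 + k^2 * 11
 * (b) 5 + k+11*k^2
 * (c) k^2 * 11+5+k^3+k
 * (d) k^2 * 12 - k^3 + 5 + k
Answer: a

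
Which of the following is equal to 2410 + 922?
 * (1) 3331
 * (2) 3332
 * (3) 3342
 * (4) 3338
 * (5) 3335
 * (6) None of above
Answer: 2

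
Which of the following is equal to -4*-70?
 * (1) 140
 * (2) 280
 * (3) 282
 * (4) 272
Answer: 2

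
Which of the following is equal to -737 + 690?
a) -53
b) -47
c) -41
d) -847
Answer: b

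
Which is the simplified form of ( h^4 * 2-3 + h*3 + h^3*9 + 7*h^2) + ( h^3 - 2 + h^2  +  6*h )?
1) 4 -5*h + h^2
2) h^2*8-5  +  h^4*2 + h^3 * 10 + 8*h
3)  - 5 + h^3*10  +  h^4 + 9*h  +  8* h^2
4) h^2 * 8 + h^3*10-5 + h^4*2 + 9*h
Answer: 4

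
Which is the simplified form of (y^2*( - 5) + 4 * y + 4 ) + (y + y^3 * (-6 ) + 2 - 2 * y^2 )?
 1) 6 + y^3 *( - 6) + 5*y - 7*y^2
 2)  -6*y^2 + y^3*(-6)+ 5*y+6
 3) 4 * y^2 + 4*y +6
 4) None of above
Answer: 1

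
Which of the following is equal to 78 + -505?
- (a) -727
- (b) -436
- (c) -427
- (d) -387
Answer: c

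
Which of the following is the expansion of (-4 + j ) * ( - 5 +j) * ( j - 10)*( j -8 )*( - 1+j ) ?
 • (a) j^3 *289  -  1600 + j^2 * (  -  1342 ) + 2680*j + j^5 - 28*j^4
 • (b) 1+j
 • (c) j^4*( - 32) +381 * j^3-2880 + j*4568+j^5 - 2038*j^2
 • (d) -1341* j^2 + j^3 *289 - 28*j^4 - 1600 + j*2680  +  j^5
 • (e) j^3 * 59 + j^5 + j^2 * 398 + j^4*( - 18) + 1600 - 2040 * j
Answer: a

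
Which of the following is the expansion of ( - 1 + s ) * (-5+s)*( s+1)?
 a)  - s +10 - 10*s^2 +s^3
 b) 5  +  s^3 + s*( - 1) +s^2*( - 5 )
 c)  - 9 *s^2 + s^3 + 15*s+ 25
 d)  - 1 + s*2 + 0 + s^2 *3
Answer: b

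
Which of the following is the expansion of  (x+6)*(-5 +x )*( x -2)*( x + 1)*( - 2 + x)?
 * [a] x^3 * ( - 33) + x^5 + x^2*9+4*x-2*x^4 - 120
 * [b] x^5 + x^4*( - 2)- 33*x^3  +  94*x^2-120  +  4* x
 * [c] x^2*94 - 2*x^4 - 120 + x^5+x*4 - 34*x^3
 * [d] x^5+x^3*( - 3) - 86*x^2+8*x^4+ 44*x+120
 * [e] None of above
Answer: b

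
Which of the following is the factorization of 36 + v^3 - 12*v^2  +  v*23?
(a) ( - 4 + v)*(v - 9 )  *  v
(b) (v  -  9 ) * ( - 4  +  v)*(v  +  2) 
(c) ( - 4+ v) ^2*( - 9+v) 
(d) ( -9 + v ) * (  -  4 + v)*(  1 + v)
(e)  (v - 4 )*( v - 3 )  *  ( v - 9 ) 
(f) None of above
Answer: d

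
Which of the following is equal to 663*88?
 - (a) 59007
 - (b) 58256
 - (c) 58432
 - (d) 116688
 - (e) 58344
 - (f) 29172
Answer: e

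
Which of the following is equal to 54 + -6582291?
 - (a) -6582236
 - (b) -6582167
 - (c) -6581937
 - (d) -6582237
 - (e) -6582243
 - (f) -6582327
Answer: d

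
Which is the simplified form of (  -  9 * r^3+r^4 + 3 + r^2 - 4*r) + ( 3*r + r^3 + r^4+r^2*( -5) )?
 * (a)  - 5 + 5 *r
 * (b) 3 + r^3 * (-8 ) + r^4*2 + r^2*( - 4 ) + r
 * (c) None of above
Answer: c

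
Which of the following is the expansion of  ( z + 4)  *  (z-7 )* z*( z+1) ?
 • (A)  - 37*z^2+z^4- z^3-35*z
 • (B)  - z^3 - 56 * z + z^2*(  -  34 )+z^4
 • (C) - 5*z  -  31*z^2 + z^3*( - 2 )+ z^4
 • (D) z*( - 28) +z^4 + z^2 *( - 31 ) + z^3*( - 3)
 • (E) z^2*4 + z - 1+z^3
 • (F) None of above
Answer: F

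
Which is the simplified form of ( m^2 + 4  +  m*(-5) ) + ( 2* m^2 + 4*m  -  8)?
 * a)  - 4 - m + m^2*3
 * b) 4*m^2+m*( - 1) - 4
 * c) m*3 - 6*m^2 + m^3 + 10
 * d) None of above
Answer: a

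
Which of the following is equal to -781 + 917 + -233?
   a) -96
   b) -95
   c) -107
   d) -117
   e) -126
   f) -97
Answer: f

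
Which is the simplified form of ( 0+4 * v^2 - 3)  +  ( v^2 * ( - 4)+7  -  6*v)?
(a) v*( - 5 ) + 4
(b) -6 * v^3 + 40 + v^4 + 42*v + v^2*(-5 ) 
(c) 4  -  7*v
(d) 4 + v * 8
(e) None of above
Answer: e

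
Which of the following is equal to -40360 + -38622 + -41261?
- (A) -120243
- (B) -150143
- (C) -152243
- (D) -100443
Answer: A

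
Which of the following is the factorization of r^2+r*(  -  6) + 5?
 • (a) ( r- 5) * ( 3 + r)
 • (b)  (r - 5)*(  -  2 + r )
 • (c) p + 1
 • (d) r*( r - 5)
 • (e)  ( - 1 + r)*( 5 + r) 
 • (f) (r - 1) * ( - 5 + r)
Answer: f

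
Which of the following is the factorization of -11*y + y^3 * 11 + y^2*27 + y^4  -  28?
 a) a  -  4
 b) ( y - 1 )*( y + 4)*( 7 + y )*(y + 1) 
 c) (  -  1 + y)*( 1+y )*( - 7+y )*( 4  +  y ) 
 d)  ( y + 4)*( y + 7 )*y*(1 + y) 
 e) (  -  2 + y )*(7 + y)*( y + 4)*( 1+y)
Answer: b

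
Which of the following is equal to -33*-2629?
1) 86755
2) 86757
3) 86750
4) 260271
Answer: 2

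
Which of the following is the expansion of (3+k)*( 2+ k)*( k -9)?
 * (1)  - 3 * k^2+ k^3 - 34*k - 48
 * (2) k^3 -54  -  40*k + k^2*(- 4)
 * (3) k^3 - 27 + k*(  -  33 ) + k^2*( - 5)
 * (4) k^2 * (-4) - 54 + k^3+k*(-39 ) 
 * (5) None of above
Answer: 4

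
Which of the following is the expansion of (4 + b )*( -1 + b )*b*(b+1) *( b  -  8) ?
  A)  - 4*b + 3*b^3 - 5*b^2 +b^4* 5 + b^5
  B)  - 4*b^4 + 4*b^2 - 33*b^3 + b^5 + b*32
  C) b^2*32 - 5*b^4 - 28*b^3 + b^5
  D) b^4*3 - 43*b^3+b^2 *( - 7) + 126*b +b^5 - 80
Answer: B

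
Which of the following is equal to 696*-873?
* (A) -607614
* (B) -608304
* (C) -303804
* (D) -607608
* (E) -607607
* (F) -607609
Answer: D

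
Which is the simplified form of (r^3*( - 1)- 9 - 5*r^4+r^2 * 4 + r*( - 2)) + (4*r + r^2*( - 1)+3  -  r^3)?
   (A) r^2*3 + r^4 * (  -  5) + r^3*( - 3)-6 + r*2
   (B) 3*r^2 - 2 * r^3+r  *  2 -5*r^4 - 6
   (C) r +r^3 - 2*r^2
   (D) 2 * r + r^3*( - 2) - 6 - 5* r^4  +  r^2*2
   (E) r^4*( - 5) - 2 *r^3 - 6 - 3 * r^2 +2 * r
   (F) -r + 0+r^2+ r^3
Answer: B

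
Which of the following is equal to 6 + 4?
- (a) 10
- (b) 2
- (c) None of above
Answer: a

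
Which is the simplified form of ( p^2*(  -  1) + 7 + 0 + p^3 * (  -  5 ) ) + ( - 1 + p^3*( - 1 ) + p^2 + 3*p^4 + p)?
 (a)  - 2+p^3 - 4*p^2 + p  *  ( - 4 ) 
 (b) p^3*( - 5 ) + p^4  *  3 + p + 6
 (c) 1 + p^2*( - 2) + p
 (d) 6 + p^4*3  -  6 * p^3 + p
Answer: d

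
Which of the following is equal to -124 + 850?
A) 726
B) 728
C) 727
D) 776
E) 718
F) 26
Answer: A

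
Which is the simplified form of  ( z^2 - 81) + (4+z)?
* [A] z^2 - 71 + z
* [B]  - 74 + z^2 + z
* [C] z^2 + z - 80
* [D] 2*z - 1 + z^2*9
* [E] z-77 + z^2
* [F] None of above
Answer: E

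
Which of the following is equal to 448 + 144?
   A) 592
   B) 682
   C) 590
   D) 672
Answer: A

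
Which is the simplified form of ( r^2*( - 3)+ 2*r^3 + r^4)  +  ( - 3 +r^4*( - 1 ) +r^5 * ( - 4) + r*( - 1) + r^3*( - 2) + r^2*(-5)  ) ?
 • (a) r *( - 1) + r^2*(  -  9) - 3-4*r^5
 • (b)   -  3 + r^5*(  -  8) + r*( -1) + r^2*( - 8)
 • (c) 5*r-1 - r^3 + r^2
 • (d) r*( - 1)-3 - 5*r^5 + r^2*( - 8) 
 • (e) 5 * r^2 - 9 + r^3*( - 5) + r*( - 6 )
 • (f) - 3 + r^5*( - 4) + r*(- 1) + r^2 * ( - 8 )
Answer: f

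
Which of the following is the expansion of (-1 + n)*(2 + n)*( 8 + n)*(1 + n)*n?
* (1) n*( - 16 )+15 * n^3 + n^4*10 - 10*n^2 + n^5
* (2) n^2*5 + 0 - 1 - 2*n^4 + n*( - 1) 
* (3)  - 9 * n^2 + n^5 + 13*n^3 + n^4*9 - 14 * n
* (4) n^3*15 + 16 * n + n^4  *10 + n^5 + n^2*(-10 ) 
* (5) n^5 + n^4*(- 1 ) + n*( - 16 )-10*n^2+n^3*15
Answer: 1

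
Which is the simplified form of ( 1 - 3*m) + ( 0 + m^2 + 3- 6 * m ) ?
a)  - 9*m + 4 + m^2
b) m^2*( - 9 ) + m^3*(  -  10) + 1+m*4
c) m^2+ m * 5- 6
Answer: a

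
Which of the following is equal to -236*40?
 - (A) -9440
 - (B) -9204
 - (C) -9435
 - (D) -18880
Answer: A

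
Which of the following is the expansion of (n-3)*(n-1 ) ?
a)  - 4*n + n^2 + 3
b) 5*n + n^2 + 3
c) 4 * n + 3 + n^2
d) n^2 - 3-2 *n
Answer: a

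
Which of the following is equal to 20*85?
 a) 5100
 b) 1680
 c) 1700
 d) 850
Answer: c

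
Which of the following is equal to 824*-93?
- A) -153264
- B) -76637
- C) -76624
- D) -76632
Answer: D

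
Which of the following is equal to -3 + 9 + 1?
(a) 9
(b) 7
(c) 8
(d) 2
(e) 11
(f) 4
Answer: b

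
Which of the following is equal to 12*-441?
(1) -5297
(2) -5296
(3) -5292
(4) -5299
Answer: 3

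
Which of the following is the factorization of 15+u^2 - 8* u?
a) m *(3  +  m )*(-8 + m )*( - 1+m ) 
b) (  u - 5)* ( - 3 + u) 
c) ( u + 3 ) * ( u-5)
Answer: b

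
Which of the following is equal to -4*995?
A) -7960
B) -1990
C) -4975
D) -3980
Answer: D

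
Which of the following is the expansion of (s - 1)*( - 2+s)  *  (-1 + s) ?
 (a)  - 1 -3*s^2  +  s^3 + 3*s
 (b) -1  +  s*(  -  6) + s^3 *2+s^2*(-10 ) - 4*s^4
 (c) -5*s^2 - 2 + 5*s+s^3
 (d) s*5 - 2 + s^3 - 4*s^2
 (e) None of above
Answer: d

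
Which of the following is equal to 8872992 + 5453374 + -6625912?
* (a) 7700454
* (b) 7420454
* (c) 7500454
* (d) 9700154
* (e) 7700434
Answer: a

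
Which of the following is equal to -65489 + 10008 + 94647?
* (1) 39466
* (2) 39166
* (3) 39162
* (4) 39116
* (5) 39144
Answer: 2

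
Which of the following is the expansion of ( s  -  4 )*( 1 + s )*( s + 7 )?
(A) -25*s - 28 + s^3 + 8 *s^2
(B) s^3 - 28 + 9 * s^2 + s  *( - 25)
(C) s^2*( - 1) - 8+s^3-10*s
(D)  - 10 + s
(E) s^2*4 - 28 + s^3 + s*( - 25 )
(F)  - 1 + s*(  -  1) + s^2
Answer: E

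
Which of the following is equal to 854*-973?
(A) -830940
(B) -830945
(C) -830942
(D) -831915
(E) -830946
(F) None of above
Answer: C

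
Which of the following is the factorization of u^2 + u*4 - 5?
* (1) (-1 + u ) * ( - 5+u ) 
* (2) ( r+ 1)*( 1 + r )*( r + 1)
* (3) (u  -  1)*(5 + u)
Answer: 3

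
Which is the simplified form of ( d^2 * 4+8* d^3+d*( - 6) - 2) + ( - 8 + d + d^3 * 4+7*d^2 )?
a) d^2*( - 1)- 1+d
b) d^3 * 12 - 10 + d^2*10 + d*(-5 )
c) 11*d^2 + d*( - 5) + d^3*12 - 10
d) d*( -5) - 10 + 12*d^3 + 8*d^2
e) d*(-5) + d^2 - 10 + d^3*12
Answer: c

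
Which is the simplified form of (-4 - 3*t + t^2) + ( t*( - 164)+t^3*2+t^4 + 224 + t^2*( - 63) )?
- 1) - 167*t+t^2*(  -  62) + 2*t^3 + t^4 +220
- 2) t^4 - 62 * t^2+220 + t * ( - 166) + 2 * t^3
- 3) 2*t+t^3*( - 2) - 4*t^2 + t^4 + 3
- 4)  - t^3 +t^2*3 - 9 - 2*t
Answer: 1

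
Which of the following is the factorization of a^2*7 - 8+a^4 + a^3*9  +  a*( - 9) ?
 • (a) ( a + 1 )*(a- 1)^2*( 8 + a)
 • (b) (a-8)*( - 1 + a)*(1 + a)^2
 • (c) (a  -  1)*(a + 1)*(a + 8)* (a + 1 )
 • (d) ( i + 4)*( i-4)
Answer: c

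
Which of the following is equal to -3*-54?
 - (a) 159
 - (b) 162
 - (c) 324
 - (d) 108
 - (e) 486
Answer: b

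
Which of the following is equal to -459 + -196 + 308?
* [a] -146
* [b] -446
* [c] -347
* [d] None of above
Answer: c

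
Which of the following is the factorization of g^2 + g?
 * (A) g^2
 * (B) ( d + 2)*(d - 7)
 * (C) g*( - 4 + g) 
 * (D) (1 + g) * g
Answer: D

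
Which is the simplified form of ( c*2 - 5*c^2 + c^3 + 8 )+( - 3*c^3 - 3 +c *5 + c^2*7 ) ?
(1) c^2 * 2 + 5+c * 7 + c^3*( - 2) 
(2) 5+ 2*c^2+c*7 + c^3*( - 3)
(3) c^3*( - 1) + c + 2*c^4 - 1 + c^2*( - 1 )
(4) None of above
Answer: 1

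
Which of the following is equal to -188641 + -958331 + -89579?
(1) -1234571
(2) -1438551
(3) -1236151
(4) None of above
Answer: 4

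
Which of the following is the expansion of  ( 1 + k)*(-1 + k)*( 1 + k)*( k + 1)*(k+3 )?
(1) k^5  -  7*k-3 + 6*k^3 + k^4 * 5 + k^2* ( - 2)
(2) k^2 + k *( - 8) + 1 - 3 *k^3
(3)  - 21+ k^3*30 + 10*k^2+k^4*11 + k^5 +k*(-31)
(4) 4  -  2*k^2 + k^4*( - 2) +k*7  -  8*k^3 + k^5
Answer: 1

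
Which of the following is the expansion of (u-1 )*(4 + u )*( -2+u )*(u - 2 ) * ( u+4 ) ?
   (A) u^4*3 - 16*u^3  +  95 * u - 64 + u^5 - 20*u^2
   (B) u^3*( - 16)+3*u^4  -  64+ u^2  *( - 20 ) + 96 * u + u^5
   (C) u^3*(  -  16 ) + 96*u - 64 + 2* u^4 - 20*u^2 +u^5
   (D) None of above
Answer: B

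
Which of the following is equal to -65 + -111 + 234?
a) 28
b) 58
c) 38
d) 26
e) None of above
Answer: b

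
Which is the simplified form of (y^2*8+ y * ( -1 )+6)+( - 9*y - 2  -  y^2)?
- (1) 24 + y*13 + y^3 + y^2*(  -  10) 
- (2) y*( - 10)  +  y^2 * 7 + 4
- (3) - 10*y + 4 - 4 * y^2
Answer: 2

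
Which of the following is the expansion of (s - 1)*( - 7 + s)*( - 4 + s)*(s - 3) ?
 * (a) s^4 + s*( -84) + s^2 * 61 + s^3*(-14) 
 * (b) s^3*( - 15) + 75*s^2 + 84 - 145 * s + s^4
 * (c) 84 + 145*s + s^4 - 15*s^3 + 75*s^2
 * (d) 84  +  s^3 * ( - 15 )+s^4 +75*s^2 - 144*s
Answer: b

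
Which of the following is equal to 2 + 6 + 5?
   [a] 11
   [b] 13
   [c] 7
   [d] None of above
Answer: b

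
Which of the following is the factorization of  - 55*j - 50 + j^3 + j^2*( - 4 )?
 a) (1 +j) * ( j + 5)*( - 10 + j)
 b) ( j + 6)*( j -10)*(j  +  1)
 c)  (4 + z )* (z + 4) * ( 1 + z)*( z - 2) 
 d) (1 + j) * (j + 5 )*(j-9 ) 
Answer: a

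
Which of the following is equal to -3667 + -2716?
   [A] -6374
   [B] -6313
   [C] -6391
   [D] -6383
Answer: D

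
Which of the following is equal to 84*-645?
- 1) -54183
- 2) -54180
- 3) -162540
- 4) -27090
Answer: 2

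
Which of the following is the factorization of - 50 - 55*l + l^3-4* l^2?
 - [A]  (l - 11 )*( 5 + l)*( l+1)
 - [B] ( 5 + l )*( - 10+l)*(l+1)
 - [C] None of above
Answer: B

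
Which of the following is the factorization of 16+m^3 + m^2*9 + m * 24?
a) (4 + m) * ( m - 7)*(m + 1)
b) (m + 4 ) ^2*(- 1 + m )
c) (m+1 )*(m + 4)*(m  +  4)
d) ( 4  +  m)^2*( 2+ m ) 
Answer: c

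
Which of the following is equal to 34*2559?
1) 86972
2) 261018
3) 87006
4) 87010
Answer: 3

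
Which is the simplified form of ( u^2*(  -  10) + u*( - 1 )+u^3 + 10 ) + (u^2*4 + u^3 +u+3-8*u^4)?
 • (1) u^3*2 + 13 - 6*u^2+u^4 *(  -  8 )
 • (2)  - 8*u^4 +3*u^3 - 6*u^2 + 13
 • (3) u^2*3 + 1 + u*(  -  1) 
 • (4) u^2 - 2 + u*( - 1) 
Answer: 1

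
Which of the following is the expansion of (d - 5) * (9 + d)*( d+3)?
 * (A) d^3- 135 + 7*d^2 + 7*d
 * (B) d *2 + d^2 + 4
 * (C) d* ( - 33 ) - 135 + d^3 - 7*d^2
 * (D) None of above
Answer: D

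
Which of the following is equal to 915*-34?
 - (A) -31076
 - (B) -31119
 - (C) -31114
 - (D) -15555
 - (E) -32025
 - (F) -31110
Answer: F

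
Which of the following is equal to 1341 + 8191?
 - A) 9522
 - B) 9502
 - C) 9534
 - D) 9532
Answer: D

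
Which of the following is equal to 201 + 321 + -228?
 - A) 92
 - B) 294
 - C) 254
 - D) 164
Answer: B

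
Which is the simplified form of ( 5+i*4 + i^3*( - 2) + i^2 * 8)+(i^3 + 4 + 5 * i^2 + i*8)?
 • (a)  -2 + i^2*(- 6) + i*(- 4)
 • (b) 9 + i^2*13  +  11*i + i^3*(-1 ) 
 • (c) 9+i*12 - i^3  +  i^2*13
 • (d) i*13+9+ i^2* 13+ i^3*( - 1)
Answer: c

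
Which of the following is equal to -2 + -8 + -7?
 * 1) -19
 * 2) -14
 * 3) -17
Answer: 3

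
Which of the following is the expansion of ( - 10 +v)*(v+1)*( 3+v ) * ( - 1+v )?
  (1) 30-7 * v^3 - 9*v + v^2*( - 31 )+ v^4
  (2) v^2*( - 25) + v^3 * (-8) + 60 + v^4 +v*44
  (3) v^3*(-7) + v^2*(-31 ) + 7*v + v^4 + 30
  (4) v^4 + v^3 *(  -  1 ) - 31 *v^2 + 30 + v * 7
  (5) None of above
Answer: 3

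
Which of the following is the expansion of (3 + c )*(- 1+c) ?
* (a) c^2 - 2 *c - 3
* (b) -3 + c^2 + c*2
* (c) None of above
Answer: b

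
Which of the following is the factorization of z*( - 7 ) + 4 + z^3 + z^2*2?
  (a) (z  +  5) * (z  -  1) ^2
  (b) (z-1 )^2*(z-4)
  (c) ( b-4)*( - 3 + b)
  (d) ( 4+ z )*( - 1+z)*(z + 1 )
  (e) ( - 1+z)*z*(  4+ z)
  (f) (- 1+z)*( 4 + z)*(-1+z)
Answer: f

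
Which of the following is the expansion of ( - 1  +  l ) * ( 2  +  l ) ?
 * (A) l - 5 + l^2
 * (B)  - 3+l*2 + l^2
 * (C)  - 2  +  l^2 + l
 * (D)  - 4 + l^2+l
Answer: C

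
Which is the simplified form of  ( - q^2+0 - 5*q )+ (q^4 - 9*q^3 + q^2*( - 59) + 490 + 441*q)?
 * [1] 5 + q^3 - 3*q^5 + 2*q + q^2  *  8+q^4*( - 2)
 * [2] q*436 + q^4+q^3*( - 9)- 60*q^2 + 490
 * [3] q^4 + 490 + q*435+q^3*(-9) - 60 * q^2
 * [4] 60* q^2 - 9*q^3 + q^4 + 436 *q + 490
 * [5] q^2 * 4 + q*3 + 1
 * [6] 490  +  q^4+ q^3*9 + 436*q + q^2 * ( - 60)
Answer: 2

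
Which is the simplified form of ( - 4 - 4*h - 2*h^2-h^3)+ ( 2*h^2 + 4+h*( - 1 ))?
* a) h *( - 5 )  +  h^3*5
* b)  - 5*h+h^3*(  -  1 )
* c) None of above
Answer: b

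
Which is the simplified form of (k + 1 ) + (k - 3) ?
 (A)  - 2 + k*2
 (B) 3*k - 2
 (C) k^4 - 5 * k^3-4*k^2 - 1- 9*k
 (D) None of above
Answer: A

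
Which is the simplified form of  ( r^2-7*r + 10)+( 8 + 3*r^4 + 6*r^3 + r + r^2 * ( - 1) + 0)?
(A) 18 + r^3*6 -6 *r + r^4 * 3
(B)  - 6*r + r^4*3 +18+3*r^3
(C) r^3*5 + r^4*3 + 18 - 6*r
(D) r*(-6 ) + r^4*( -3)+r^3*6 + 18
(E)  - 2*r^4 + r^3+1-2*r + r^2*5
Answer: A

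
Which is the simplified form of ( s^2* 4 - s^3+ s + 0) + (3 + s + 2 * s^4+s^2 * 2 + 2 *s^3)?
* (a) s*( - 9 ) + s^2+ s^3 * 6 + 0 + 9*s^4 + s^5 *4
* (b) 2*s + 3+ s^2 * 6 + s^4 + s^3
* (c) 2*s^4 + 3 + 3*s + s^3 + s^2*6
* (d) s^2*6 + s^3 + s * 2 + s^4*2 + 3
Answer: d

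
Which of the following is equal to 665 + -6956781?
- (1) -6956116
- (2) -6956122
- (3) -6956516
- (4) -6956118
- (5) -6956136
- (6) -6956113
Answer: 1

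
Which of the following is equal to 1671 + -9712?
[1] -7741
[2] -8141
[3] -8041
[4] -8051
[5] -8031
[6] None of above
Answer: 3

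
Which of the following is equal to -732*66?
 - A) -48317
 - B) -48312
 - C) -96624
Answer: B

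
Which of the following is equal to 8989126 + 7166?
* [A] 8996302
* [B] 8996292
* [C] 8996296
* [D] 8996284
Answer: B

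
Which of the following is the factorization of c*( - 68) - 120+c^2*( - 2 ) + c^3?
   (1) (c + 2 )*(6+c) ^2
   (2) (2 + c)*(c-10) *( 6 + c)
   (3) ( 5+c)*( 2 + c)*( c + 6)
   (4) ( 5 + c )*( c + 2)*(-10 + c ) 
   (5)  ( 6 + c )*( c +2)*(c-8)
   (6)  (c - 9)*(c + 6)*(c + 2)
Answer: 2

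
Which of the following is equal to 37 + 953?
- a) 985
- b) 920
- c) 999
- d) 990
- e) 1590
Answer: d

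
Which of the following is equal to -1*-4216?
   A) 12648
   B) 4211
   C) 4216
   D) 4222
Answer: C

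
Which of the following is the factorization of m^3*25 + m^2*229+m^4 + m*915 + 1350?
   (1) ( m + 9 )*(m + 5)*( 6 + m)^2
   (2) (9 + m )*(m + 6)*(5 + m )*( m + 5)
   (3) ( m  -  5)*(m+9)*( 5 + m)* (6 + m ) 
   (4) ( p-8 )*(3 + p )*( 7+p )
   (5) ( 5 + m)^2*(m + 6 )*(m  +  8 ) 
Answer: 2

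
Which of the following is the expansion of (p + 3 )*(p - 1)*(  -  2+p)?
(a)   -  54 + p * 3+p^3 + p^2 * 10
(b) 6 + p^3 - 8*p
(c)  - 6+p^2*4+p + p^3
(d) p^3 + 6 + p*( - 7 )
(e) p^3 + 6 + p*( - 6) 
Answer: d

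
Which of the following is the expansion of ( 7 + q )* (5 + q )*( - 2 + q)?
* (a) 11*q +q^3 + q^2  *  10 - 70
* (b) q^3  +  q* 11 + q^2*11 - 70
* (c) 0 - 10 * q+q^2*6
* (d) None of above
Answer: a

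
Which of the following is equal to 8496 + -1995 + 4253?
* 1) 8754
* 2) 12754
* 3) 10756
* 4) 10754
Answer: 4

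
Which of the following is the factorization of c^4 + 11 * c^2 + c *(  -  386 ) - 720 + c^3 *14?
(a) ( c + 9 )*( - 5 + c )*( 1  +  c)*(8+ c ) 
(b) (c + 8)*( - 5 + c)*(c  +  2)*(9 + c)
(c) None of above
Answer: b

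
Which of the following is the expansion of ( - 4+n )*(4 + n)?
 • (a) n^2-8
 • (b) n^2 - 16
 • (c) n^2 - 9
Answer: b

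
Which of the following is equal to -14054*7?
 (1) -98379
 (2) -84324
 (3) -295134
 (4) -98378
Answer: 4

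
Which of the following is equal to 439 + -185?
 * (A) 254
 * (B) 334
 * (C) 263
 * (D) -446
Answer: A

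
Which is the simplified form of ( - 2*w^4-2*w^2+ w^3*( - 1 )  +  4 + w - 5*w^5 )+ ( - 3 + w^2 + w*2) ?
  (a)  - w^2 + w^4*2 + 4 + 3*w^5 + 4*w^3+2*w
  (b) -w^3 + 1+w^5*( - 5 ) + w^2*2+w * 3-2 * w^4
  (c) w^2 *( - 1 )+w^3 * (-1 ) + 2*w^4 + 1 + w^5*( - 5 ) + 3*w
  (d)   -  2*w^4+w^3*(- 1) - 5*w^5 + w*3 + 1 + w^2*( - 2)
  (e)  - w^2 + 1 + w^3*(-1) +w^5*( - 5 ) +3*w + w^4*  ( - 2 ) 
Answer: e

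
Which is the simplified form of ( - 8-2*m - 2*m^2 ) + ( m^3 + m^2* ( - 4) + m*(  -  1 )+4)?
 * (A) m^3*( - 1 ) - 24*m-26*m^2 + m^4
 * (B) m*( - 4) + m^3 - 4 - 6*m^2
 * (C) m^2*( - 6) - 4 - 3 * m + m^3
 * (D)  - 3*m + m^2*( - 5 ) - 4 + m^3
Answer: C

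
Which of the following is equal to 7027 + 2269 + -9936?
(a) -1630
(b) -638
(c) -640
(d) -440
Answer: c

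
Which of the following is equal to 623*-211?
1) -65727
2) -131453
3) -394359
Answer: 2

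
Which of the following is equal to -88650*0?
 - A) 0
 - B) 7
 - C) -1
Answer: A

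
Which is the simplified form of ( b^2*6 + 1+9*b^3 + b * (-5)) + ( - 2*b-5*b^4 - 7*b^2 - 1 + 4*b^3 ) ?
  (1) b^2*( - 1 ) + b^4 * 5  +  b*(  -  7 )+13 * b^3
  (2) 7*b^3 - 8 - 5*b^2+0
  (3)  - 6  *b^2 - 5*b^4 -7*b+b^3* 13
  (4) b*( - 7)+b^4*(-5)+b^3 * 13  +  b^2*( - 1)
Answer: 4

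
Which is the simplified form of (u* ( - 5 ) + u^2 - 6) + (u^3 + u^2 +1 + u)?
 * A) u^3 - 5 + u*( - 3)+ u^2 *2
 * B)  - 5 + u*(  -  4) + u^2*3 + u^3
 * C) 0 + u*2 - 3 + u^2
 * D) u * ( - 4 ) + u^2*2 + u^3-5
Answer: D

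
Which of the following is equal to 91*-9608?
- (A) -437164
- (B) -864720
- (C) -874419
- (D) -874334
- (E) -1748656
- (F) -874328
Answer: F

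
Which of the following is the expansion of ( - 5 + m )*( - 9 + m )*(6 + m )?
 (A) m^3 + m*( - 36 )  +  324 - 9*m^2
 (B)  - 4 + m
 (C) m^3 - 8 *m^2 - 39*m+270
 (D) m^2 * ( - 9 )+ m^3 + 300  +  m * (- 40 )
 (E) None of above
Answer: C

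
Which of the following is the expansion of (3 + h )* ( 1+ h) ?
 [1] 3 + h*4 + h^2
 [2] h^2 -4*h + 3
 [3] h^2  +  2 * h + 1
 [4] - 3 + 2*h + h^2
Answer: 1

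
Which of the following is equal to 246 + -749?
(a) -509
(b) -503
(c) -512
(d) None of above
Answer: b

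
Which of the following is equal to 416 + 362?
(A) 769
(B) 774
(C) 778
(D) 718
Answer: C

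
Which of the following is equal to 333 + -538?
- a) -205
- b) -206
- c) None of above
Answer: a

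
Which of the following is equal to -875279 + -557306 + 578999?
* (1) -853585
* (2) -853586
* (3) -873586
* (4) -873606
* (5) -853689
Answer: 2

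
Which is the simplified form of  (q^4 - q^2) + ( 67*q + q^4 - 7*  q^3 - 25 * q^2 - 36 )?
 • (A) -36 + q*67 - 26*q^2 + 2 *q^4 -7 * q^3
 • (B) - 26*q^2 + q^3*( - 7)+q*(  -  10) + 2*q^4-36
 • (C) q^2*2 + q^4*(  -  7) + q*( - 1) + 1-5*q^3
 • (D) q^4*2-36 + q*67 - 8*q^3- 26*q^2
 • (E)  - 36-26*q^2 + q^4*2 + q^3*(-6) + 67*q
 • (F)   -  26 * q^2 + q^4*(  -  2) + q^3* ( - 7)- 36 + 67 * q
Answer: A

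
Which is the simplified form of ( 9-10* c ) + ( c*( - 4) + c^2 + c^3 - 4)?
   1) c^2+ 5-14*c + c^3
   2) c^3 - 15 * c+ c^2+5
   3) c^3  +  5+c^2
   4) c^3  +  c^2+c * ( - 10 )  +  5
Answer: 1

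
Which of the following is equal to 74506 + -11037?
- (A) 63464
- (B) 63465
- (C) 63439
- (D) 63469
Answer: D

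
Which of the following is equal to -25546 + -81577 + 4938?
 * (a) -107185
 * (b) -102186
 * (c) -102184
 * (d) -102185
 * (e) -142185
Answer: d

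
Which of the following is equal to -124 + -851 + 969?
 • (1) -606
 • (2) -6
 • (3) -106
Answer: 2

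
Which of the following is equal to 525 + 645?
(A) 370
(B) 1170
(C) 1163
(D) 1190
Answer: B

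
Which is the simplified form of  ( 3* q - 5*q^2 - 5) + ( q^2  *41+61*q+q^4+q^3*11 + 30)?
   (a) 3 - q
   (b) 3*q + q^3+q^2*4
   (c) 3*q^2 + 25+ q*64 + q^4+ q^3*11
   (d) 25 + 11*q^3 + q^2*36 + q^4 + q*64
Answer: d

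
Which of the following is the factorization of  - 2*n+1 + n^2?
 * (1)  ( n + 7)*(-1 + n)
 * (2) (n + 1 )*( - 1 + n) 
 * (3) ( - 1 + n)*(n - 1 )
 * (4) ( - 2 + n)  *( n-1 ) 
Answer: 3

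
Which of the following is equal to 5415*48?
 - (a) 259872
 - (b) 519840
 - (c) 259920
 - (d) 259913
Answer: c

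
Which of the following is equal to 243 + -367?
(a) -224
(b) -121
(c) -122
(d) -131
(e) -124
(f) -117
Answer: e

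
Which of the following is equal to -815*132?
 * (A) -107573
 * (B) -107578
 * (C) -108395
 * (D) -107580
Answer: D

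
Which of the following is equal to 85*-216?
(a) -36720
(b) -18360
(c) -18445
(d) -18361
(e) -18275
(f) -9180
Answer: b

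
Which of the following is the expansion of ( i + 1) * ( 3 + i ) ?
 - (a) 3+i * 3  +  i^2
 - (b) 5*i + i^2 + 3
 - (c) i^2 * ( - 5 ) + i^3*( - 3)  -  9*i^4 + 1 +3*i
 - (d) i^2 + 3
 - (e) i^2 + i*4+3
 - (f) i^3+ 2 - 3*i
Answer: e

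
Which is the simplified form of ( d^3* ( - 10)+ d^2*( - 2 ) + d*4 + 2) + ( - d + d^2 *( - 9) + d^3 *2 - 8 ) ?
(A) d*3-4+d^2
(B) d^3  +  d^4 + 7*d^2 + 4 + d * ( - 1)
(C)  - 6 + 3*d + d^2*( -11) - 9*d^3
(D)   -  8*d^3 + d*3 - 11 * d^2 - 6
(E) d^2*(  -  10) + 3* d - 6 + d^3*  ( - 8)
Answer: D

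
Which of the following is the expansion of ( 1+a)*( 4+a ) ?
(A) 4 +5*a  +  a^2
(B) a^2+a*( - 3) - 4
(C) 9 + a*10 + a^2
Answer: A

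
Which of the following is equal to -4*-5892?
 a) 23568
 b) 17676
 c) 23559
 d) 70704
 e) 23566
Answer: a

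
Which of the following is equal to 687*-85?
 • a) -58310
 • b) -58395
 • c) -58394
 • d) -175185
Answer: b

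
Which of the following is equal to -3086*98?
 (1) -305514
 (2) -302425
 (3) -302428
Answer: 3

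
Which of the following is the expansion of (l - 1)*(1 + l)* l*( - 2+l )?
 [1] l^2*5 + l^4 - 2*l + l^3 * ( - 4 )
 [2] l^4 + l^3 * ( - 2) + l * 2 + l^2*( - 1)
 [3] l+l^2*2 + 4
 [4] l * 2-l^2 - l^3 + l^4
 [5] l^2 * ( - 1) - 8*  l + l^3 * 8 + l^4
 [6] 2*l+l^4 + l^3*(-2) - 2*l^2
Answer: 2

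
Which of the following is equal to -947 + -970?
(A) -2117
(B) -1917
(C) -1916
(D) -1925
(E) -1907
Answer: B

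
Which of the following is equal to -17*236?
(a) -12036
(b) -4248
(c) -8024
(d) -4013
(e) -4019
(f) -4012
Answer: f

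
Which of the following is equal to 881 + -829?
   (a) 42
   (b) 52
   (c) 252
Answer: b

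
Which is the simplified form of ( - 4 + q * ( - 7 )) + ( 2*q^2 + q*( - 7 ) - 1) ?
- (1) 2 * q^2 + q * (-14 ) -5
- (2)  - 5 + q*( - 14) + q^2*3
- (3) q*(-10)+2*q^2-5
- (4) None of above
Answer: 1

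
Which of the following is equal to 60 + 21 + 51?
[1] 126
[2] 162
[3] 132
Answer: 3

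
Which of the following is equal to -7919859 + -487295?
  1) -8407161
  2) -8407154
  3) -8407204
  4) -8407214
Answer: 2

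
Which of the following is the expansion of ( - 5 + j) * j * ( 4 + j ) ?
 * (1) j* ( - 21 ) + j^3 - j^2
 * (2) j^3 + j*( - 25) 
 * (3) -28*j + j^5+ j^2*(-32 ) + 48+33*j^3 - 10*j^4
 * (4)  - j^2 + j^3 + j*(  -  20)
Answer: 4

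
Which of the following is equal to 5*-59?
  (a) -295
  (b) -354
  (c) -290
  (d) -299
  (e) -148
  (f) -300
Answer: a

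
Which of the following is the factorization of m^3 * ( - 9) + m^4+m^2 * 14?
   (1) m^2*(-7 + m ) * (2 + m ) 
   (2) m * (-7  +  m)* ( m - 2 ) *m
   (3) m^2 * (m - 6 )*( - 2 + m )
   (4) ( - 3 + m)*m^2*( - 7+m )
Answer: 2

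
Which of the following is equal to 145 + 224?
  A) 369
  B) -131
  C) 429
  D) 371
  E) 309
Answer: A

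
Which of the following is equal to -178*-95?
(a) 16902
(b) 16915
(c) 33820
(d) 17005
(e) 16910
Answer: e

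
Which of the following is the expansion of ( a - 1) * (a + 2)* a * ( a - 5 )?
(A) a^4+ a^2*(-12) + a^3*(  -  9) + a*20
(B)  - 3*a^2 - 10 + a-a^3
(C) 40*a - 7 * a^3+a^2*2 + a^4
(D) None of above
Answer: D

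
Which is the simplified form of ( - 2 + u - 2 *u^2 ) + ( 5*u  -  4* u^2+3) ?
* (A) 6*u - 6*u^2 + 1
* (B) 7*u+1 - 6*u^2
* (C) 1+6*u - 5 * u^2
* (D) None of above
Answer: A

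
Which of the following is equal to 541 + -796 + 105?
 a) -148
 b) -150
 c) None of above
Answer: b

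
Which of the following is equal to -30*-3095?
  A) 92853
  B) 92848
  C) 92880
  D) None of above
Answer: D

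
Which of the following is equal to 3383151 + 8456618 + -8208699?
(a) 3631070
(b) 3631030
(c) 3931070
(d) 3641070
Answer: a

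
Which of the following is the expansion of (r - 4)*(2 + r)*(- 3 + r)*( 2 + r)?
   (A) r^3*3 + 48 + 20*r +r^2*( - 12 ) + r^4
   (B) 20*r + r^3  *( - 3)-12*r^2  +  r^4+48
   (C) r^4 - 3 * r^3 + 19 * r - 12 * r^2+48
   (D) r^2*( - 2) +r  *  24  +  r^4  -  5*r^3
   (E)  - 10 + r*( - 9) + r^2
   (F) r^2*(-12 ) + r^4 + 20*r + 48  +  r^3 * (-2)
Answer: B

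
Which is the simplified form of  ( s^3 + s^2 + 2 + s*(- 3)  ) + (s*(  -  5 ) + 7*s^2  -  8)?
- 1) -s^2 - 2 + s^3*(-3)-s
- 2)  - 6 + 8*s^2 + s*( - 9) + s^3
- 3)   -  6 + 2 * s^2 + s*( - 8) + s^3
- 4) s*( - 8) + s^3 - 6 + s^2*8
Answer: 4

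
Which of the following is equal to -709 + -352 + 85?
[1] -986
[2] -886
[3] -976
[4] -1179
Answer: 3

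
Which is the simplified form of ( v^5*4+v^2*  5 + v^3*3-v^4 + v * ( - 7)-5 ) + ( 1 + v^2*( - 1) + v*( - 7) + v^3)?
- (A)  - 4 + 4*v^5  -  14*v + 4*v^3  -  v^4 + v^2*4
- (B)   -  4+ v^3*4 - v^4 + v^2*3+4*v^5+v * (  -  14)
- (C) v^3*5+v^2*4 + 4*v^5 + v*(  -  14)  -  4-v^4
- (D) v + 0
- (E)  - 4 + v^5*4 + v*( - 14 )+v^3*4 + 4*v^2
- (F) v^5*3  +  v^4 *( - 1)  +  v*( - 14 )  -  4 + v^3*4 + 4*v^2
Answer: A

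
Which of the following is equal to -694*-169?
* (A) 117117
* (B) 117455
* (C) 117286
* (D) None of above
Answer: C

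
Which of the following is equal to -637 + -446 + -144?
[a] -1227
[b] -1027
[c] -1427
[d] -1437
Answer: a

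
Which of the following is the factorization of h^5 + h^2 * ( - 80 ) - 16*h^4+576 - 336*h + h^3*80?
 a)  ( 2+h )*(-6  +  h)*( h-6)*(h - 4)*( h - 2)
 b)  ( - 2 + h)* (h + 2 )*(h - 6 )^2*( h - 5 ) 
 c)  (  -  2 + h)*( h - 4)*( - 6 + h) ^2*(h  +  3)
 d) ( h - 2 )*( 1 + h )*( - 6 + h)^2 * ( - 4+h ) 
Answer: a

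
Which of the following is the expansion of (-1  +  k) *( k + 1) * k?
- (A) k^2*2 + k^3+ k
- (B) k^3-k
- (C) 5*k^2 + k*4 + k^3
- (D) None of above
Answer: B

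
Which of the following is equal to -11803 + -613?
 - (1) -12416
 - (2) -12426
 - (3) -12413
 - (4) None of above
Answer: 1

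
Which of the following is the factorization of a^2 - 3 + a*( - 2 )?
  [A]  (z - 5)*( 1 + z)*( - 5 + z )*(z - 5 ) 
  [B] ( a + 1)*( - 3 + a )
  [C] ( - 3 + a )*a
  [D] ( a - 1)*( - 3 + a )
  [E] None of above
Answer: B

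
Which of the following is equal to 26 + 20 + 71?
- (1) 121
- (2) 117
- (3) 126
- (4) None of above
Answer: 2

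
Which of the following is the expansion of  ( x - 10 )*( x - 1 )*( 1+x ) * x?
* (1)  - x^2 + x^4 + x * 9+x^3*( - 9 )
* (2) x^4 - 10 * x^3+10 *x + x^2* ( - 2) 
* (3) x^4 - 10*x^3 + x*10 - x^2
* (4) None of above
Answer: 3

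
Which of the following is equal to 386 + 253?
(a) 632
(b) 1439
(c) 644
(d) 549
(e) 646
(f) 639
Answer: f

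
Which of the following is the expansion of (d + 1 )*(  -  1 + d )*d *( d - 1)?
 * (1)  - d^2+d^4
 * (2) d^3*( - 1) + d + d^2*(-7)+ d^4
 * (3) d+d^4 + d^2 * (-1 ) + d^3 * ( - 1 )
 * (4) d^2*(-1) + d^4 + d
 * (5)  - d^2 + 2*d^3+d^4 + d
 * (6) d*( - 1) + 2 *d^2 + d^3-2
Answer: 3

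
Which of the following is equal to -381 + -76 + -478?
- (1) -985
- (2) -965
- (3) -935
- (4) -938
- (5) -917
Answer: 3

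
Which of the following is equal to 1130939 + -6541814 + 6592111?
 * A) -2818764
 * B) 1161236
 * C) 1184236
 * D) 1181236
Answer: D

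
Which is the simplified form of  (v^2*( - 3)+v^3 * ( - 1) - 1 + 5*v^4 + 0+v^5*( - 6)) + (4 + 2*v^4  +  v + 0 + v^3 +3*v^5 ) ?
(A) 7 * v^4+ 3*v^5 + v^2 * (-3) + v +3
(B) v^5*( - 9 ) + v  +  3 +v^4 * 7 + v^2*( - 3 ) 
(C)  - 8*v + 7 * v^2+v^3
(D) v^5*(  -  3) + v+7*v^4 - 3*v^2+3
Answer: D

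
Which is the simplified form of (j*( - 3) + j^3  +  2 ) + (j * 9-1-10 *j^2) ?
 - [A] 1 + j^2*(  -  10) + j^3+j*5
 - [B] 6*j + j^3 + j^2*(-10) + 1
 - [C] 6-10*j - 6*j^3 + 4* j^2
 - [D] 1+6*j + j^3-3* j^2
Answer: B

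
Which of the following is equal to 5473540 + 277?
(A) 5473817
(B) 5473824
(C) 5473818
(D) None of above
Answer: A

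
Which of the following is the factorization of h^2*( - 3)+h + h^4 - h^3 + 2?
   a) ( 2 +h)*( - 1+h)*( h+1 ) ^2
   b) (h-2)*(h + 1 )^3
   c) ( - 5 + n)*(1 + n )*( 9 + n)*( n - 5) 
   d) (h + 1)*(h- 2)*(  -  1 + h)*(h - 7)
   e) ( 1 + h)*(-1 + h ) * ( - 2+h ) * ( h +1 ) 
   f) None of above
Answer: e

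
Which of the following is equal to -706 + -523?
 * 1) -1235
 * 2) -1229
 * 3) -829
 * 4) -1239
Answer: 2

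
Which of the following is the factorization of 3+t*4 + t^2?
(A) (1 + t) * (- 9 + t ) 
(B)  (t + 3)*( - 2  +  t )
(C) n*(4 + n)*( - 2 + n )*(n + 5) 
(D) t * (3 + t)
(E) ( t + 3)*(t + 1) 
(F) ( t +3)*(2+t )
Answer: E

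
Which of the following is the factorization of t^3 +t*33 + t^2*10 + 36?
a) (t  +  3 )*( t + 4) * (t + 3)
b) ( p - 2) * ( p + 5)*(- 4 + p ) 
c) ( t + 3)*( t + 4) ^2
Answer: a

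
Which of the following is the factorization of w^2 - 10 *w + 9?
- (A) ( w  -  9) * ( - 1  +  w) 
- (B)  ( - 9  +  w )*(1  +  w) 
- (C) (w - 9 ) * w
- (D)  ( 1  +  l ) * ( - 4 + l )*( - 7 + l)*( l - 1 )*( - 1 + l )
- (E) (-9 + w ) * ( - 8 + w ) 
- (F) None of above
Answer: A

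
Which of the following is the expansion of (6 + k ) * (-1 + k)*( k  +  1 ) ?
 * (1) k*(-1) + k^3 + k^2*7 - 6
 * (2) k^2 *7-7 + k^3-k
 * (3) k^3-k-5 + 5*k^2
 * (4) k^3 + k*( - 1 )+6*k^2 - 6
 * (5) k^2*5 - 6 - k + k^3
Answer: 4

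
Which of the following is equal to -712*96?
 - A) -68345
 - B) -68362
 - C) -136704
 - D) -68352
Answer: D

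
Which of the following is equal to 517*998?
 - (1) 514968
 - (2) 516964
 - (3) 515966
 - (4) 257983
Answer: 3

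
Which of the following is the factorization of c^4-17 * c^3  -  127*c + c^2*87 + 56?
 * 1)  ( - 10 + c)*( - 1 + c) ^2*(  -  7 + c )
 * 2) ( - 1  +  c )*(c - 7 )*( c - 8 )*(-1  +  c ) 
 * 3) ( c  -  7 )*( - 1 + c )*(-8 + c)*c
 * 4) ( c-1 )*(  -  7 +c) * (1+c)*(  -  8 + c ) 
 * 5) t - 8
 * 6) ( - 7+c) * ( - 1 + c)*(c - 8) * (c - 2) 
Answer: 2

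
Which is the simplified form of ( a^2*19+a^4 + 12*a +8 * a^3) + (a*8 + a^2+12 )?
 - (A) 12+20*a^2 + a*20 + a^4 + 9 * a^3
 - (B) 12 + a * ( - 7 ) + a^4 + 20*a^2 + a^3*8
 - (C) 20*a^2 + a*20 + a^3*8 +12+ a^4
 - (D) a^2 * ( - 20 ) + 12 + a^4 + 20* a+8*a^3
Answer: C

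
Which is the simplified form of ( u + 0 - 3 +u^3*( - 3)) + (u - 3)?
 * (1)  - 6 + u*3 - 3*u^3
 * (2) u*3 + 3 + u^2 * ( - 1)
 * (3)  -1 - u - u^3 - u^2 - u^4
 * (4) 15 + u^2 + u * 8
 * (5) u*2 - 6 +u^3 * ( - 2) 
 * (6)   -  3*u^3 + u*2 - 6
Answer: 6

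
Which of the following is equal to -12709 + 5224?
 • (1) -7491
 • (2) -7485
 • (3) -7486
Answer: 2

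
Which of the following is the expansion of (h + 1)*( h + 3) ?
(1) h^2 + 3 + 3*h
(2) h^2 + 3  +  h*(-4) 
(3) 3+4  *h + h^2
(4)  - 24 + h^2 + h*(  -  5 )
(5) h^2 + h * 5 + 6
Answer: 3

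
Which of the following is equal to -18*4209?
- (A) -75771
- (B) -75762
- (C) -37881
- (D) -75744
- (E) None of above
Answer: B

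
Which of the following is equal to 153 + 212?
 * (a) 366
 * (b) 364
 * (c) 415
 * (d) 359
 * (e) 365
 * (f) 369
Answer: e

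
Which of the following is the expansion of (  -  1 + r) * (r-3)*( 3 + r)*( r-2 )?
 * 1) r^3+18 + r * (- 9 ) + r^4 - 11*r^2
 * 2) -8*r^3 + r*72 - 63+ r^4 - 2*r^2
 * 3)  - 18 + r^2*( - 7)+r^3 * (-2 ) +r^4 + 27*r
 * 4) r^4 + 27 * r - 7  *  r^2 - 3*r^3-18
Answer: 4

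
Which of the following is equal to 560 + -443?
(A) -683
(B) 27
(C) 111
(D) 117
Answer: D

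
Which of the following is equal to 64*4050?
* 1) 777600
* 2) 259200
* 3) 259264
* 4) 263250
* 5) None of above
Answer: 2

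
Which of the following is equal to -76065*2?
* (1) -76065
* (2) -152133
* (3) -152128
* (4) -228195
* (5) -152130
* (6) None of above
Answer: 5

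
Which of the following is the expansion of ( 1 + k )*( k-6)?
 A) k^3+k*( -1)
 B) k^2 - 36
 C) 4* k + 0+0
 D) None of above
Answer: D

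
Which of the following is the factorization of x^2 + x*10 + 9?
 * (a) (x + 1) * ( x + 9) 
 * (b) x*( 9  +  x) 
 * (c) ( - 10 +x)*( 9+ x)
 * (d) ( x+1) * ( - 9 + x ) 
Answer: a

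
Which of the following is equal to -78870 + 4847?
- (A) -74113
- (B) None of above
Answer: B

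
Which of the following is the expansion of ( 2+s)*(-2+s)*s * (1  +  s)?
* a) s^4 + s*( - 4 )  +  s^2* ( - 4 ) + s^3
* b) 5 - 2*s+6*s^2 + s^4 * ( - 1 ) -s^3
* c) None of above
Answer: a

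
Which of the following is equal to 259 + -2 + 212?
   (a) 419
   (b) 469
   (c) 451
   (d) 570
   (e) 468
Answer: b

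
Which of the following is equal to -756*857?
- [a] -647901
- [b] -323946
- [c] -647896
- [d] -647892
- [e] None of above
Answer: d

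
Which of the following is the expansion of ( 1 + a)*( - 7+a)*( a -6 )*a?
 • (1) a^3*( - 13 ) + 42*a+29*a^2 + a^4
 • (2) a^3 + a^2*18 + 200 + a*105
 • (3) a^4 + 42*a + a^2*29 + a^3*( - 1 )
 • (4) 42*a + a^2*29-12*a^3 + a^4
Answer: 4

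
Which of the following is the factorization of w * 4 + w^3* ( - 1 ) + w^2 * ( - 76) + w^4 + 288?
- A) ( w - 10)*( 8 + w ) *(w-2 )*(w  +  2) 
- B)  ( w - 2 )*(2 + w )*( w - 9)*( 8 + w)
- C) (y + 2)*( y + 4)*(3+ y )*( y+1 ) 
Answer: B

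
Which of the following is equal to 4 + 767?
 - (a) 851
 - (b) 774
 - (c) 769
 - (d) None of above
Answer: d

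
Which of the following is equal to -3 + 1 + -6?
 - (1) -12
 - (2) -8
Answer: 2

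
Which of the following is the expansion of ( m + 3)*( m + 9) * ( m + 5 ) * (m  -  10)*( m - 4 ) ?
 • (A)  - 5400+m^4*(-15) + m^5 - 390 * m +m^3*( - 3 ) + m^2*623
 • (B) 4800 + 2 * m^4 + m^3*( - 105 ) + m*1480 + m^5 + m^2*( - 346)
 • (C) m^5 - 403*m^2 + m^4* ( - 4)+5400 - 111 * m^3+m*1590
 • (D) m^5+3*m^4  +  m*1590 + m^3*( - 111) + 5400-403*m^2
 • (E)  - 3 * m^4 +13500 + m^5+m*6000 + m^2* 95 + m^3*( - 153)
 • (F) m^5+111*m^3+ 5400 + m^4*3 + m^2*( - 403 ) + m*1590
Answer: D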